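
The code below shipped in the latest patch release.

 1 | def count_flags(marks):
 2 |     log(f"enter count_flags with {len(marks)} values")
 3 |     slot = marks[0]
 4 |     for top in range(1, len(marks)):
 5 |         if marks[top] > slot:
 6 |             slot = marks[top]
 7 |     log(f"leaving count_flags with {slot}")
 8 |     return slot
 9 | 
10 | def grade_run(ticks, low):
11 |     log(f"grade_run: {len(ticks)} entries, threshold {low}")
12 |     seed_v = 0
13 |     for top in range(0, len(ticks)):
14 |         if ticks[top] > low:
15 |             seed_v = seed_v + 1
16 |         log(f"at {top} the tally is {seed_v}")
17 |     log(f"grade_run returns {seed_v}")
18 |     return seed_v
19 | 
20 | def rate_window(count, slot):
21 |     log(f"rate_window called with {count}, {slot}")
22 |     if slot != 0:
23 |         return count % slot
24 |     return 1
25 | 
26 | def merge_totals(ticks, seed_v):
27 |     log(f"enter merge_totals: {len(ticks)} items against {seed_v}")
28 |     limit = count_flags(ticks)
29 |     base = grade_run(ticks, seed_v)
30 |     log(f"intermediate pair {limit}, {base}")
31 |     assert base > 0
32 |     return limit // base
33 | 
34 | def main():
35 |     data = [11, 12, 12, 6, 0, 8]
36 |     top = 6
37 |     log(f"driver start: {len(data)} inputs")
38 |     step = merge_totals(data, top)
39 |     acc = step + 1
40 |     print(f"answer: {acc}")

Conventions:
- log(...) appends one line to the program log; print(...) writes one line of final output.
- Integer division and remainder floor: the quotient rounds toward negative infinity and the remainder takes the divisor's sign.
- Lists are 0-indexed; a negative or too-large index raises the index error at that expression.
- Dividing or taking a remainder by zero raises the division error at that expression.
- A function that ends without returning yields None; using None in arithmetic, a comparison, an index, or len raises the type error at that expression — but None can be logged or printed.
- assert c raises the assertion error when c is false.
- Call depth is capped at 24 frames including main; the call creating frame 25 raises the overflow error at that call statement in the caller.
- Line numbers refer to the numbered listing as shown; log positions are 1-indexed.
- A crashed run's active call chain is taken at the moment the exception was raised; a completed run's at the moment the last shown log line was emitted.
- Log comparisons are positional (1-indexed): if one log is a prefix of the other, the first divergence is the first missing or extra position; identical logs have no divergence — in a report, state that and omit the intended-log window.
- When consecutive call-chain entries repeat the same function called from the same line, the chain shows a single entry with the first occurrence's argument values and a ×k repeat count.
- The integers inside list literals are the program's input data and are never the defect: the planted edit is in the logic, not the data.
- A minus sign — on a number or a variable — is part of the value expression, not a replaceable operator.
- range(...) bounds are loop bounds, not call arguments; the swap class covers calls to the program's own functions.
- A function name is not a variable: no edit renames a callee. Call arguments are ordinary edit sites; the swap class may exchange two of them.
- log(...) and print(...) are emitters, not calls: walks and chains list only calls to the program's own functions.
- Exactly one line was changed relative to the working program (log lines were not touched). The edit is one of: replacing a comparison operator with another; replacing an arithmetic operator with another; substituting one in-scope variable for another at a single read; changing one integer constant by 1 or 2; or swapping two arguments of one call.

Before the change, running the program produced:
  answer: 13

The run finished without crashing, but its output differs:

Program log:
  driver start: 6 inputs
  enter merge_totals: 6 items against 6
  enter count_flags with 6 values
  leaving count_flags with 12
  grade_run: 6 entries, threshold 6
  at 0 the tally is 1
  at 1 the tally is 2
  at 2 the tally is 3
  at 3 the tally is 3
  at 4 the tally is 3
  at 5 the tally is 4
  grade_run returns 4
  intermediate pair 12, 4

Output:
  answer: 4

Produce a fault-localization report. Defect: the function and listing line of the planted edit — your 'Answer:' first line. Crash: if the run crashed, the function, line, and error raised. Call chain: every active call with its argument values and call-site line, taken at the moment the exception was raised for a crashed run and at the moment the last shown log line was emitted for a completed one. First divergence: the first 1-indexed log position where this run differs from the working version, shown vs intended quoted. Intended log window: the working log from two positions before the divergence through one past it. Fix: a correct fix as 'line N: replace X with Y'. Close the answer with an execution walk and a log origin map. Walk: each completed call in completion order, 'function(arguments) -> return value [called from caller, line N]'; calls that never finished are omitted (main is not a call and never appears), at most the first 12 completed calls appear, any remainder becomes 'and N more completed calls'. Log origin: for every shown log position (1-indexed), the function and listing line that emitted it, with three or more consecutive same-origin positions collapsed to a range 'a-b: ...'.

Answer: the defect is in grade_run at line 14.
The tell: Log line 6 is where behavior first shows: 'at 0 the tally is 1' appears instead of 'at 0 the tally is 0'.
Call chain: main -> merge_totals([11, 12, 12, 6, 0, 8], 6) (called at line 38).
First divergence: position 6 — shown 'at 0 the tally is 1', intended 'at 0 the tally is 0'.
Intended log window:
  4: leaving count_flags with 12
  5: grade_run: 6 entries, threshold 6
  6: at 0 the tally is 0
  7: at 1 the tally is 0
Execution walk:
  count_flags([11, 12, 12, 6, 0, 8]) -> 12  [called from merge_totals, line 28]
  grade_run([11, 12, 12, 6, 0, 8], 6) -> 4  [called from merge_totals, line 29]
  merge_totals([11, 12, 12, 6, 0, 8], 6) -> 3  [called from main, line 38]
Origin of each log line:
  1: emitted by main (line 37)
  2: emitted by merge_totals (line 27)
  3: emitted by count_flags (line 2)
  4: emitted by count_flags (line 7)
  5: emitted by grade_run (line 11)
  6-11: emitted by grade_run (line 16)
  12: emitted by grade_run (line 17)
  13: emitted by merge_totals (line 30)
A correct fix: line 14: replace `>` with `==`.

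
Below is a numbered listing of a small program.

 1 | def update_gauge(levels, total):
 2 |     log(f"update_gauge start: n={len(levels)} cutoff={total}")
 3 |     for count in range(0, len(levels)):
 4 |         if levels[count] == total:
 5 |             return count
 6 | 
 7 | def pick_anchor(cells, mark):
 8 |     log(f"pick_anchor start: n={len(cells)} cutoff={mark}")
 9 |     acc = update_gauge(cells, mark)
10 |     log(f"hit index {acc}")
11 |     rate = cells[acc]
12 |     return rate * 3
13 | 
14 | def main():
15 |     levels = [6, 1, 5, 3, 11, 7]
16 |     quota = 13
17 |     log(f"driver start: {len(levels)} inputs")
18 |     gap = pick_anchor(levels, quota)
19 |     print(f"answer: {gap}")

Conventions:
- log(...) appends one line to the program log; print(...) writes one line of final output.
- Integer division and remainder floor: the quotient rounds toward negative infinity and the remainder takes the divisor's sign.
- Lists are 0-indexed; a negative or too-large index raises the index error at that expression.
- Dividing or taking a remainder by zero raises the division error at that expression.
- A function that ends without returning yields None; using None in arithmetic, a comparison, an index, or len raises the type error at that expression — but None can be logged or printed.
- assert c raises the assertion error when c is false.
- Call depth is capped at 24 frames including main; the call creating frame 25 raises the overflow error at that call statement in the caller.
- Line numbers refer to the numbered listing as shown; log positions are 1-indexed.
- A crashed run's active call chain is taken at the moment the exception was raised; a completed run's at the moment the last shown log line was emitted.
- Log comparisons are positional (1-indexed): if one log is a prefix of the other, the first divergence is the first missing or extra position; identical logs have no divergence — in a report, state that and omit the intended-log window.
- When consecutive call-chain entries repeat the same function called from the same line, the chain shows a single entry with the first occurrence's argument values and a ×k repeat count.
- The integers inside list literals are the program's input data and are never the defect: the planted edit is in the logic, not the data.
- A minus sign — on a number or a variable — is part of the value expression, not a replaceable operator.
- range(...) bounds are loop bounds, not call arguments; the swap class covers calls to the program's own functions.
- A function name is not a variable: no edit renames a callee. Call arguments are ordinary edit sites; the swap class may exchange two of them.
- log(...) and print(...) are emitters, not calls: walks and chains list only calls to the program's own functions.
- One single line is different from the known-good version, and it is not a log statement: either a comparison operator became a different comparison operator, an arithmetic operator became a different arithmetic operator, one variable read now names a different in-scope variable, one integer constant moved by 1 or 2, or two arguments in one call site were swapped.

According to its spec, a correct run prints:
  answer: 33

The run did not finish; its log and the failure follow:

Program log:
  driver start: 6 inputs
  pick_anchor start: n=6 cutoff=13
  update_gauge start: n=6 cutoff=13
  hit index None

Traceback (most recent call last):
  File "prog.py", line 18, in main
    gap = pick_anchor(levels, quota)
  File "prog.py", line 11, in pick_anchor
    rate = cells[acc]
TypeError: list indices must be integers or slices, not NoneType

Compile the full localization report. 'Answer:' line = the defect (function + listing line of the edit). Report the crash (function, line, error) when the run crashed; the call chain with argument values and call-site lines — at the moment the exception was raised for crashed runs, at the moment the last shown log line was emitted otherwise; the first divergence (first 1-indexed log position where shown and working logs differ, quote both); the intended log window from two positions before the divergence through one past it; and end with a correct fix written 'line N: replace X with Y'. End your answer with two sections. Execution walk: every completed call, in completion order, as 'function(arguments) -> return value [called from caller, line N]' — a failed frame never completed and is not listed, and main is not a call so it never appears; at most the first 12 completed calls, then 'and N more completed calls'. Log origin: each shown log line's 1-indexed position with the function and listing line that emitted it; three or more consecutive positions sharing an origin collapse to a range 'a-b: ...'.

Answer: the defect is in main at line 16.
The tell: Position 2 is the first bad log line: 'pick_anchor start: n=6 cutoff=13' should read 'pick_anchor start: n=6 cutoff=11'.
Crash: pick_anchor, line 11, TypeError.
Call chain: main -> pick_anchor([6, 1, 5, 3, 11, 7], 13) (called at line 18).
First divergence: position 2 — shown 'pick_anchor start: n=6 cutoff=13', intended 'pick_anchor start: n=6 cutoff=11'.
Intended log window:
  1: driver start: 6 inputs
  2: pick_anchor start: n=6 cutoff=11
  3: update_gauge start: n=6 cutoff=11
Execution walk:
  update_gauge([6, 1, 5, 3, 11, 7], 13) -> None  [called from pick_anchor, line 9]
Log origin:
  1: from main, line 17
  2: from pick_anchor, line 8
  3: from update_gauge, line 2
  4: from pick_anchor, line 10
A correct fix: line 16: replace `13` with `11`.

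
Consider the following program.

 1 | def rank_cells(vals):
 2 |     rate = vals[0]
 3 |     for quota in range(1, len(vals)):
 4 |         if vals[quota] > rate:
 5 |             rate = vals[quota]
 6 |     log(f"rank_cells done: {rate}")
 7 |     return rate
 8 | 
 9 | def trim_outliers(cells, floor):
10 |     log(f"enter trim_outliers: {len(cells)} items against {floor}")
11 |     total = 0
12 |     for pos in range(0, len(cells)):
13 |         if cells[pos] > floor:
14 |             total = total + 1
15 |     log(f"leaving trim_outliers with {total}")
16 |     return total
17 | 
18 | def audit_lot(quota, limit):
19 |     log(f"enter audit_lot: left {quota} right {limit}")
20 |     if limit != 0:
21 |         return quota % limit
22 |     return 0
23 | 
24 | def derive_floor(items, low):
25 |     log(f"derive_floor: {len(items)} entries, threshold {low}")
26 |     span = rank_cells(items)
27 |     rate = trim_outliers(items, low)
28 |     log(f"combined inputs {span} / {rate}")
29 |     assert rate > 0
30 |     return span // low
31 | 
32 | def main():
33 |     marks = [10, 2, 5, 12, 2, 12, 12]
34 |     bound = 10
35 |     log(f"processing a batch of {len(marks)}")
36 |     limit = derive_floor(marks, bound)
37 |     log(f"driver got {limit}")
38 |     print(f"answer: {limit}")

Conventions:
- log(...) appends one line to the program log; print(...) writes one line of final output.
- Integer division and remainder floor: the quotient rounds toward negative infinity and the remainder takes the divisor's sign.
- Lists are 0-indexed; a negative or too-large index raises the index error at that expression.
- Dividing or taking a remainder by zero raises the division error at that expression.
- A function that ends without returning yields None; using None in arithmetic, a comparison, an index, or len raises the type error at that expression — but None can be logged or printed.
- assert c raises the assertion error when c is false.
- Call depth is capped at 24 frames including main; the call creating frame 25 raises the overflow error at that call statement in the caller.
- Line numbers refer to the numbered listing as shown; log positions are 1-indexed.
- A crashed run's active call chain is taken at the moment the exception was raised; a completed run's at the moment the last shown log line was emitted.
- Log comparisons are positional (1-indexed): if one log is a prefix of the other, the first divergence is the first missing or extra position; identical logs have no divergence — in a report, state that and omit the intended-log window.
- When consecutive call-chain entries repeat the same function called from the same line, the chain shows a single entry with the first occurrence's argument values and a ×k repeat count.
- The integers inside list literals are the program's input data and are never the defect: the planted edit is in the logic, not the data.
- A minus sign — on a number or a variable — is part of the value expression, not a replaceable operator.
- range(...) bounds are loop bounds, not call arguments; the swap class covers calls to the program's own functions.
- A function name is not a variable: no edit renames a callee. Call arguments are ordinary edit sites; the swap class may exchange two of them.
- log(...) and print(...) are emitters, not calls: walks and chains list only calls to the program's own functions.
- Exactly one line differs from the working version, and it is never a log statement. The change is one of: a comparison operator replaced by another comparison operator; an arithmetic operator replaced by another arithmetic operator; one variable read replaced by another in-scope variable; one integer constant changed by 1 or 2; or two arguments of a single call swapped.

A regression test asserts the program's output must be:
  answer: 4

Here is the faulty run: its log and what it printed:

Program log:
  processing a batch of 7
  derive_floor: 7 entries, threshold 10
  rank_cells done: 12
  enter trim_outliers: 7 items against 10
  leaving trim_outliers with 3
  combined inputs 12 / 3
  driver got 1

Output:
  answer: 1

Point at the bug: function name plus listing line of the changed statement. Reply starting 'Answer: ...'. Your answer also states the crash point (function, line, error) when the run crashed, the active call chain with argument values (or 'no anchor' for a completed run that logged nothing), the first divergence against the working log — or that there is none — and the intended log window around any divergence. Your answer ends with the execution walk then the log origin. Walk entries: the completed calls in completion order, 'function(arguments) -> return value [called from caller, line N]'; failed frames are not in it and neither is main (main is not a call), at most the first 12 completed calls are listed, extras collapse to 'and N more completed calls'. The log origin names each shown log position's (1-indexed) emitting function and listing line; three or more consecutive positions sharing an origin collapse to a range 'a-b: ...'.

Answer: the defect is in derive_floor at line 30.
Core observation: The earliest visible damage is log position 7 — 'driver got 1' rather than the intended 'driver got 4'.
Call chain: main.
First divergence: at position 7 the run shows 'driver got 1' where the working version logs 'driver got 4'.
Intended log window:
  5: leaving trim_outliers with 3
  6: combined inputs 12 / 3
  7: driver got 4
Execution walk:
  rank_cells([10, 2, 5, 12, 2, 12, 12]) -> 12  [called from derive_floor, line 26]
  trim_outliers([10, 2, 5, 12, 2, 12, 12], 10) -> 3  [called from derive_floor, line 27]
  derive_floor([10, 2, 5, 12, 2, 12, 12], 10) -> 1  [called from main, line 36]
Log origin:
  1: logged in main at line 35
  2: logged in derive_floor at line 25
  3: logged in rank_cells at line 6
  4: logged in trim_outliers at line 10
  5: logged in trim_outliers at line 15
  6: logged in derive_floor at line 28
  7: logged in main at line 37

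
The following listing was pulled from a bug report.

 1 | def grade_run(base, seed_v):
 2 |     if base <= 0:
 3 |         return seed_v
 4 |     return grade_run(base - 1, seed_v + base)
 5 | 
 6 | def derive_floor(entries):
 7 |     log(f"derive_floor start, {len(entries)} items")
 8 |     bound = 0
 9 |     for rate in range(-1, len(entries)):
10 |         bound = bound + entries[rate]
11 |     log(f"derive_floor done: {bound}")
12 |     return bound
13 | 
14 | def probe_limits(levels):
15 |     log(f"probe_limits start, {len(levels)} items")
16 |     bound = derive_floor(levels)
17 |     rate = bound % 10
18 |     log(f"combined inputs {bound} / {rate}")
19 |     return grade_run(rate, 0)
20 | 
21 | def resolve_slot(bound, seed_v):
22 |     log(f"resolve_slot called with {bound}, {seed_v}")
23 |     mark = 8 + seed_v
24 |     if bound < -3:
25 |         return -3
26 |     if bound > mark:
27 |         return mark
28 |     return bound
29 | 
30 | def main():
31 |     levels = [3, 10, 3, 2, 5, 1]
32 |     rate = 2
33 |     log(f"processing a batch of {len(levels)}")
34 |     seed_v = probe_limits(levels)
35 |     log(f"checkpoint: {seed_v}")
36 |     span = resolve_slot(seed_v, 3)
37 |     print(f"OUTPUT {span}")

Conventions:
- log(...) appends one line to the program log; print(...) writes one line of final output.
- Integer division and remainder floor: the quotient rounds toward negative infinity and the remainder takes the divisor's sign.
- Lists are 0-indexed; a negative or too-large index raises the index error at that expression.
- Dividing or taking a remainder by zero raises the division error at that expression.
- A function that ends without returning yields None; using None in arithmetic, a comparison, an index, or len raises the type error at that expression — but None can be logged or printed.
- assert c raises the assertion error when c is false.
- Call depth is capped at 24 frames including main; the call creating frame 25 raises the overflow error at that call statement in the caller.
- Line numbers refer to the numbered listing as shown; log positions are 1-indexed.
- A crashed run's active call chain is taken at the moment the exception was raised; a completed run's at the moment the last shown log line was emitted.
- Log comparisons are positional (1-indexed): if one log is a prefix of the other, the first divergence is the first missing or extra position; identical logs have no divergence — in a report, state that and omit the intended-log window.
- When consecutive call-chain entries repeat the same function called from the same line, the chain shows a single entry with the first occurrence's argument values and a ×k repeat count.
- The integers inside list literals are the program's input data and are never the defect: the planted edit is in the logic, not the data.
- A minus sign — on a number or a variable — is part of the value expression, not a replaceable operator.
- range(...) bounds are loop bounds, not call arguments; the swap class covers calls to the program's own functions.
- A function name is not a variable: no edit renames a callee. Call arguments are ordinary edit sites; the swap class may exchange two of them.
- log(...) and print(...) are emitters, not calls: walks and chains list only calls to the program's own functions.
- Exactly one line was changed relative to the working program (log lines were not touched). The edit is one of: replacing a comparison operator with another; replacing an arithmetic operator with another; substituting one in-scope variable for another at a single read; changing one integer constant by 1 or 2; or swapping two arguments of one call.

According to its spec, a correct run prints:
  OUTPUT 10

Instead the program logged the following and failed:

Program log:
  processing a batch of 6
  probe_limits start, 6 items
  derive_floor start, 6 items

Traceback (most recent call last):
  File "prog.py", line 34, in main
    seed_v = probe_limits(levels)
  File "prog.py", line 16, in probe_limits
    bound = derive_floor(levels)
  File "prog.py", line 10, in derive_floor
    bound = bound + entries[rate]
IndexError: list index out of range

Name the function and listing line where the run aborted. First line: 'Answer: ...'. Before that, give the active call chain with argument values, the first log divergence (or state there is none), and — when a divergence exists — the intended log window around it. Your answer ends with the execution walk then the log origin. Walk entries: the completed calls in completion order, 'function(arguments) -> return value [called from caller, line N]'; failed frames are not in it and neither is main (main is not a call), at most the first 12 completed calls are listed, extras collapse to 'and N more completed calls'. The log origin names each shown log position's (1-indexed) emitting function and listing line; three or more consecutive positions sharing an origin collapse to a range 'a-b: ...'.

Answer: the error was raised in derive_floor, line 10.
Key fact: The faulty run's log stops after 3 lines; the working version's next line would be 'derive_floor done: 24'.
Call chain: main -> probe_limits([3, 10, 3, 2, 5, 1]) (called at line 34) -> derive_floor([3, 10, 3, 2, 5, 1]) (called at line 16).
First divergence: position 4 (shown log ended at 3 lines; the working version continues: 'derive_floor done: 24').
Intended log window:
  2: probe_limits start, 6 items
  3: derive_floor start, 6 items
  4: derive_floor done: 24
  5: combined inputs 24 / 4
Execution walk:
  (no call completed)
Origin of each log line:
  1: from main, line 33
  2: from probe_limits, line 15
  3: from derive_floor, line 7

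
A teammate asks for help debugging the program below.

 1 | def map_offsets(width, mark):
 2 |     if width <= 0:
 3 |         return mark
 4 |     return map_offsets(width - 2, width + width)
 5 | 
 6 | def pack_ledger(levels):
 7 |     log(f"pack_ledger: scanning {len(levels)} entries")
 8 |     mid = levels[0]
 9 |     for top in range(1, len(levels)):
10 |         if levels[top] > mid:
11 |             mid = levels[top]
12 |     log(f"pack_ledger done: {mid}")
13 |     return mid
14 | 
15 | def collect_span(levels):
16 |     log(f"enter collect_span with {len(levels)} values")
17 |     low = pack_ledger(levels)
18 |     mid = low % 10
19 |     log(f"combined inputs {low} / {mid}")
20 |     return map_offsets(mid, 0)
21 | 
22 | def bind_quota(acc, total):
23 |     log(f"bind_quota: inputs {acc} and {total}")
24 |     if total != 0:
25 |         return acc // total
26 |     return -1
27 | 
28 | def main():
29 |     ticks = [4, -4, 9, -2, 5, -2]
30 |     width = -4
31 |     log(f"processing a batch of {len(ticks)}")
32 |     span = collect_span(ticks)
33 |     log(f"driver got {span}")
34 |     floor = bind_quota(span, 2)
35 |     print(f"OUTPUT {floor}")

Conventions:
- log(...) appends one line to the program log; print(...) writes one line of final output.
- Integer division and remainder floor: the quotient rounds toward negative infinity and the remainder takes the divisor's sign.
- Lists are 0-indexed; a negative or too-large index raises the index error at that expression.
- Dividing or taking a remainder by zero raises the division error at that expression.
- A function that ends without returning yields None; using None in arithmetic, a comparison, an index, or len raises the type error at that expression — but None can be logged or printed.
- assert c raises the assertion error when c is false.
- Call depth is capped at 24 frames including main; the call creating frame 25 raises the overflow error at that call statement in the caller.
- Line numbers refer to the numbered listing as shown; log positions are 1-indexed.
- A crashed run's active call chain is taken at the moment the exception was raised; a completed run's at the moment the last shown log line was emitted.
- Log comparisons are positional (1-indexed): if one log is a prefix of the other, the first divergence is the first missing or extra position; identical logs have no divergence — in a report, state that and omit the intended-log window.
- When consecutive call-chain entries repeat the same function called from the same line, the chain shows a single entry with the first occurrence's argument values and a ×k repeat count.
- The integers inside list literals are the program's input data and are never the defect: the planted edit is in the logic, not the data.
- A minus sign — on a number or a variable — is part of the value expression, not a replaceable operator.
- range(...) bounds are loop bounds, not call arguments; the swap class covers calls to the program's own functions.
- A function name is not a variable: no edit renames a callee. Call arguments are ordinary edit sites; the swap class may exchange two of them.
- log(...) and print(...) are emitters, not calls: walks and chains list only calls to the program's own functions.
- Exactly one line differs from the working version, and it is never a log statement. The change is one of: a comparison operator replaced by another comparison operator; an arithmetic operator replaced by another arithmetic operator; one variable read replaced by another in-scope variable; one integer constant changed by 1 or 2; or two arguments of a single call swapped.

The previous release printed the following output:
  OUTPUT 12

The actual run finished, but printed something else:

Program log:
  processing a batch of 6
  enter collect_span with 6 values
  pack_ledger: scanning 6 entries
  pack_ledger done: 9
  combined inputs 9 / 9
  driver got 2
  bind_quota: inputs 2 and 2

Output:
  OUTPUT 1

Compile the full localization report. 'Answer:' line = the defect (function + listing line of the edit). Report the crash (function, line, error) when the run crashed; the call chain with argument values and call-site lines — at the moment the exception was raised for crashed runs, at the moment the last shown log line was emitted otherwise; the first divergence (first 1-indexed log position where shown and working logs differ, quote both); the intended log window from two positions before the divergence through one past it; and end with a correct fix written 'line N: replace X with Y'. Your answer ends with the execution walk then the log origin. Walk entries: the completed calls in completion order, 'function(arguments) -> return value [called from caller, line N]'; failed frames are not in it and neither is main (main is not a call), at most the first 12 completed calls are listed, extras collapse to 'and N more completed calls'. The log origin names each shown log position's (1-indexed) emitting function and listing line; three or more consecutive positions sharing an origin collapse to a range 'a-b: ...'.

Answer: the defect is in map_offsets at line 4.
Key observation: The earliest visible damage is log position 6 — 'driver got 2' rather than the intended 'driver got 25'.
Call chain: main -> bind_quota(2, 2) (called at line 34).
First divergence: position 6; shown 'driver got 2' vs intended 'driver got 25'.
Intended log window:
  4: pack_ledger done: 9
  5: combined inputs 9 / 9
  6: driver got 25
  7: bind_quota: inputs 25 and 2
Execution walk:
  pack_ledger([4, -4, 9, -2, 5, -2]) -> 9  [called from collect_span, line 17]
  map_offsets(-1, 2) -> 2  [called from map_offsets, line 4]
  map_offsets(1, 6) -> 2  [called from map_offsets, line 4]
  map_offsets(3, 10) -> 2  [called from map_offsets, line 4]
  map_offsets(5, 14) -> 2  [called from map_offsets, line 4]
  map_offsets(7, 18) -> 2  [called from map_offsets, line 4]
  map_offsets(9, 0) -> 2  [called from collect_span, line 20]
  collect_span([4, -4, 9, -2, 5, -2]) -> 2  [called from main, line 32]
  bind_quota(2, 2) -> 1  [called from main, line 34]
Log origins:
  1: emitted by main (line 31)
  2: emitted by collect_span (line 16)
  3: emitted by pack_ledger (line 7)
  4: emitted by pack_ledger (line 12)
  5: emitted by collect_span (line 19)
  6: emitted by main (line 33)
  7: emitted by bind_quota (line 23)
A correct fix: line 4: replace `width + width` with `mark + width`.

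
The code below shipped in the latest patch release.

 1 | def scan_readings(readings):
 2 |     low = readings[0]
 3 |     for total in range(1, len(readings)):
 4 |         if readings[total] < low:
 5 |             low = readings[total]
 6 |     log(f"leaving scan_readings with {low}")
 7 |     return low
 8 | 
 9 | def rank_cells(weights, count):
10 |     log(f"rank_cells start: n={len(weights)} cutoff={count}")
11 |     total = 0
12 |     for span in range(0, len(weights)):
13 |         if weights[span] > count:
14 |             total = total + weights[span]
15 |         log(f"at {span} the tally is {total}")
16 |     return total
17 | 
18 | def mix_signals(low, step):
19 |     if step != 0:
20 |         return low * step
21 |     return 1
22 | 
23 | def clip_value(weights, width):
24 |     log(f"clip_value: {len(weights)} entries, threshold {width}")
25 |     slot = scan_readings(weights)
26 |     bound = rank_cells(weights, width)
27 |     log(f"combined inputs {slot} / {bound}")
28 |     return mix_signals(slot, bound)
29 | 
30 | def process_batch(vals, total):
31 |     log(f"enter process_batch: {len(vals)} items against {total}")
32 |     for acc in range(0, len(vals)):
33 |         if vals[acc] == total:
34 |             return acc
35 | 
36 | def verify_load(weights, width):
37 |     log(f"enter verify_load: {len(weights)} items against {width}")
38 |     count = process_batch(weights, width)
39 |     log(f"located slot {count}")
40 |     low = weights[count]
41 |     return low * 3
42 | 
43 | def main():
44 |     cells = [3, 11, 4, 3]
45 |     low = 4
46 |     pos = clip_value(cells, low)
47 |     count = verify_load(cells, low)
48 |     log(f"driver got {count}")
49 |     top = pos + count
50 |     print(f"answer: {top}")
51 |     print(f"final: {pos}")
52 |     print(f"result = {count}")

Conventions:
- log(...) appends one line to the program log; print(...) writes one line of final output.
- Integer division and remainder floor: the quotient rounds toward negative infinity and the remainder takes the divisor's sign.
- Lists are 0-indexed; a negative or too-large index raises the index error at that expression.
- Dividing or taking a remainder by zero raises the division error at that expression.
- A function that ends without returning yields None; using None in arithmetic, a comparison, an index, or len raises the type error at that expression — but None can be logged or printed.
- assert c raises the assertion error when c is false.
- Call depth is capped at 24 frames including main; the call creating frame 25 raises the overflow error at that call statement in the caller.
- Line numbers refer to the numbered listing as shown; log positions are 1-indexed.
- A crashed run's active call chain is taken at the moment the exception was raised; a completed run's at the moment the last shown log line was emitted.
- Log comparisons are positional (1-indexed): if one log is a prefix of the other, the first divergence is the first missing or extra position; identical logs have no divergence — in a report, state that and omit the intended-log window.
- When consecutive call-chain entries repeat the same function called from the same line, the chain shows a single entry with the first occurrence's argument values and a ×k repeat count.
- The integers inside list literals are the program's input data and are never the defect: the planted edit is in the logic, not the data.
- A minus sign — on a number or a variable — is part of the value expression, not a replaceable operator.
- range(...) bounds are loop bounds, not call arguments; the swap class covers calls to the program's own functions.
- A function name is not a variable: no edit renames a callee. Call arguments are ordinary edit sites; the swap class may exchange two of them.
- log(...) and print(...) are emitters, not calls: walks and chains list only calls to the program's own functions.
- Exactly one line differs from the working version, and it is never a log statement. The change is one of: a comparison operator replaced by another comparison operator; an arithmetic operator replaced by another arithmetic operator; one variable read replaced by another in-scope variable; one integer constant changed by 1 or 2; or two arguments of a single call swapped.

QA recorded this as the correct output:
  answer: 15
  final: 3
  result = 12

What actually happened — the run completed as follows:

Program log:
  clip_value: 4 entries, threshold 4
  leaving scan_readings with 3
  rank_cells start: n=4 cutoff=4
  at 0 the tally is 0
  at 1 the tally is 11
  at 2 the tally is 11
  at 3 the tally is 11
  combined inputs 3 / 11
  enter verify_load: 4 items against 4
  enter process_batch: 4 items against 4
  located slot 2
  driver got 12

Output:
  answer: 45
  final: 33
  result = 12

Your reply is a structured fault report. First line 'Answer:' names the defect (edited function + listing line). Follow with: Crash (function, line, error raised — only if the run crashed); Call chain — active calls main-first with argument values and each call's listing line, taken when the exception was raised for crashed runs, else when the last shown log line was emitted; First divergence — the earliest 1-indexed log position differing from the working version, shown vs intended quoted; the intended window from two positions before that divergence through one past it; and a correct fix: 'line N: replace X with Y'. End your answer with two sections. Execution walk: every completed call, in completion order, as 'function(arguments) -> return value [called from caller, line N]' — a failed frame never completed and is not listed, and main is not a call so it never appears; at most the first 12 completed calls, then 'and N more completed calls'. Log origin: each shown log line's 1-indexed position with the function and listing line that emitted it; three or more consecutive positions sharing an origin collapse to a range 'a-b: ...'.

Answer: the defect is in mix_signals at line 20.
Key observation: Every logged value matches the working version; the printed result is what differs.
Call chain: main.
First divergence: none (the log streams are identical).
Execution walk:
  scan_readings([3, 11, 4, 3]) -> 3  [called from clip_value, line 25]
  rank_cells([3, 11, 4, 3], 4) -> 11  [called from clip_value, line 26]
  mix_signals(3, 11) -> 33  [called from clip_value, line 28]
  clip_value([3, 11, 4, 3], 4) -> 33  [called from main, line 46]
  process_batch([3, 11, 4, 3], 4) -> 2  [called from verify_load, line 38]
  verify_load([3, 11, 4, 3], 4) -> 12  [called from main, line 47]
Origin of each log line:
  1: emitted by clip_value (line 24)
  2: emitted by scan_readings (line 6)
  3: emitted by rank_cells (line 10)
  4-7: emitted by rank_cells (line 15)
  8: emitted by clip_value (line 27)
  9: emitted by verify_load (line 37)
  10: emitted by process_batch (line 31)
  11: emitted by verify_load (line 39)
  12: emitted by main (line 48)
A correct fix: line 20: replace `*` with `%`.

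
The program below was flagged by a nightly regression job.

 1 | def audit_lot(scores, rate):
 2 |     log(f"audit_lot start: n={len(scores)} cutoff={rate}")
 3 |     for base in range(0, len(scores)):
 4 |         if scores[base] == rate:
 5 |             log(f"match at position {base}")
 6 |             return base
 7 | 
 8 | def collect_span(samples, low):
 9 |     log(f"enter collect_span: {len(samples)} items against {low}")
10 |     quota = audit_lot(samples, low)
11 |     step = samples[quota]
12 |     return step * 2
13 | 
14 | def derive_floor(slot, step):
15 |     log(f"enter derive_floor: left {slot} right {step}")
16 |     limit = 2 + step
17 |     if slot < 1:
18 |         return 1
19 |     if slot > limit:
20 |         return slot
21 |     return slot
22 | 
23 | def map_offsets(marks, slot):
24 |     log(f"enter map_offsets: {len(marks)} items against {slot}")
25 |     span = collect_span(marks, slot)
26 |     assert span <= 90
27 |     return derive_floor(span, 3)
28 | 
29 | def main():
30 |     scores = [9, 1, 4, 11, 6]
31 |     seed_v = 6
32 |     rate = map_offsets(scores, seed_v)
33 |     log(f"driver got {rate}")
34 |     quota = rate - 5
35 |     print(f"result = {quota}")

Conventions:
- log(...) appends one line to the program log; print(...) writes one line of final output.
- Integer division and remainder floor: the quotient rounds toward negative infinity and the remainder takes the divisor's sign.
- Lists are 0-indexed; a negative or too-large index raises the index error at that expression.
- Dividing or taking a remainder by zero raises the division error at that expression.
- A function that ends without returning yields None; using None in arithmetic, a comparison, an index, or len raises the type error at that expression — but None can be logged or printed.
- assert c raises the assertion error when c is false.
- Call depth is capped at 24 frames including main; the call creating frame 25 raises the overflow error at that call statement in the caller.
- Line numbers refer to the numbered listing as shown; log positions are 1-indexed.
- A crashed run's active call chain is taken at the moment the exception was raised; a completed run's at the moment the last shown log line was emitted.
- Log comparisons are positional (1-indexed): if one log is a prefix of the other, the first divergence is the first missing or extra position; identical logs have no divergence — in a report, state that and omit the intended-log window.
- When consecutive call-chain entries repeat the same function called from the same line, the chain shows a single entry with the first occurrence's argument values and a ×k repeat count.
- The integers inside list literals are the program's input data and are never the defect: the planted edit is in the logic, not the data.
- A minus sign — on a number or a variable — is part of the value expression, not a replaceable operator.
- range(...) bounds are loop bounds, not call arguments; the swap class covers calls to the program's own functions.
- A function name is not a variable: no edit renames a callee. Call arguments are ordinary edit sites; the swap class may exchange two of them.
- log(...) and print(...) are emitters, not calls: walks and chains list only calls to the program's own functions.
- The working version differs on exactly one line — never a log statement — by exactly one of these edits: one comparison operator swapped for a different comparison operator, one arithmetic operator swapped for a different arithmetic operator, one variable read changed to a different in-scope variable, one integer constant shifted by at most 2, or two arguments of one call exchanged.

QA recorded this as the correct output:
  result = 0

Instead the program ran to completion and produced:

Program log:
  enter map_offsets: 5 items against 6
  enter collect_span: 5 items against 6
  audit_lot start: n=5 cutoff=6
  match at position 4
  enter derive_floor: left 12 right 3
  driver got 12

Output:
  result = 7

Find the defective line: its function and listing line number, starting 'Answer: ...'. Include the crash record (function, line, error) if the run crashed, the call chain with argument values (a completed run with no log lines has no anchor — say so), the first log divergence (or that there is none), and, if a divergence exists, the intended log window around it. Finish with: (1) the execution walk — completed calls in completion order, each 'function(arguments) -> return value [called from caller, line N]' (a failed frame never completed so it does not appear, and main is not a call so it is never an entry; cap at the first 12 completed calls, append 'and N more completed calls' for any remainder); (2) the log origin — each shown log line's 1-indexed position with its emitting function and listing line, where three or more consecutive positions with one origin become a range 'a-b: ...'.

Answer: the defect is in derive_floor at line 20.
Key observation: The earliest visible damage is log position 6 — 'driver got 12' rather than the intended 'driver got 5'.
Call chain: main.
First divergence: position 6 — shown 'driver got 12', intended 'driver got 5'.
Intended log window:
  4: match at position 4
  5: enter derive_floor: left 12 right 3
  6: driver got 5
Execution walk:
  audit_lot([9, 1, 4, 11, 6], 6) -> 4  [called from collect_span, line 10]
  collect_span([9, 1, 4, 11, 6], 6) -> 12  [called from map_offsets, line 25]
  derive_floor(12, 3) -> 12  [called from map_offsets, line 27]
  map_offsets([9, 1, 4, 11, 6], 6) -> 12  [called from main, line 32]
Log origin:
  1: logged in map_offsets at line 24
  2: logged in collect_span at line 9
  3: logged in audit_lot at line 2
  4: logged in audit_lot at line 5
  5: logged in derive_floor at line 15
  6: logged in main at line 33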